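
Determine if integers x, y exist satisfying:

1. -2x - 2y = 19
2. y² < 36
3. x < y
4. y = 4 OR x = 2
No

Even the single constraint (-2x - 2y = 19) is infeasible over the integers.

  - -2x - 2y = 19: every term on the left is divisible by 2, so the LHS ≡ 0 (mod 2), but the RHS 19 is not — no integer solution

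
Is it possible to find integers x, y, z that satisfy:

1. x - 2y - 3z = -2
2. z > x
Yes

Take x = -2, y = 0, z = 0. Substituting into each constraint:
  (1) (-2) - 2(0) - 3(0) = -2 ✓
  (2) 0 > -2 ✓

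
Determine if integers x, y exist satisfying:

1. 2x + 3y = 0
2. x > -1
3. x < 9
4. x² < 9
Yes

Take x = 0, y = 0. Substituting into each constraint:
  (1) 2(0) + 3(0) = 0 ✓
  (2) 0 > -1 ✓
  (3) 0 < 9 ✓
  (4) x² = (0)² = 0, and 0 < 9 ✓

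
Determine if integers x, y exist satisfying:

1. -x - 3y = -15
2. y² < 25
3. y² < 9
Yes

Take x = 15, y = 0. Substituting into each constraint:
  (1) (-15) - 3(0) = -15 ✓
  (2) y² = (0)² = 0, and 0 < 25 ✓
  (3) y² = (0)² = 0, and 0 < 9 ✓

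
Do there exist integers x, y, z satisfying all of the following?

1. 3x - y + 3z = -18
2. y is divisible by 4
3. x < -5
Yes

Take x = -6, y = 0, z = 0. Substituting into each constraint:
  (1) 3(-6) + 0 + 3(0) = -18 ✓
  (2) 0 = 4 × 0, remainder 0 ✓
  (3) -6 < -5 ✓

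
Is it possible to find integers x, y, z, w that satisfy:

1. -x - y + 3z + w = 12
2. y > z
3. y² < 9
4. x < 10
Yes

Take x = -15, y = 0, z = -1, w = 0. Substituting into each constraint:
  (1) 15 + 0 + 3(-1) + 0 = 12 ✓
  (2) 0 > -1 ✓
  (3) y² = (0)² = 0, and 0 < 9 ✓
  (4) -15 < 10 ✓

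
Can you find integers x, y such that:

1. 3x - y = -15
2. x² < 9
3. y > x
Yes

Take x = 0, y = 15. Substituting into each constraint:
  (1) 3(0) + (-15) = -15 ✓
  (2) x² = (0)² = 0, and 0 < 9 ✓
  (3) 15 > 0 ✓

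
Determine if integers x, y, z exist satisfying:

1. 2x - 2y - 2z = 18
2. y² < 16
Yes

Take x = 0, y = 0, z = -9. Substituting into each constraint:
  (1) 2(0) - 2(0) - 2(-9) = 18 ✓
  (2) y² = (0)² = 0, and 0 < 16 ✓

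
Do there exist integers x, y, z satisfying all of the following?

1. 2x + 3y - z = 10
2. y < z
Yes

Take x = 8, y = -2, z = 0. Substituting into each constraint:
  (1) 2(8) + 3(-2) + 0 = 10 ✓
  (2) -2 < 0 ✓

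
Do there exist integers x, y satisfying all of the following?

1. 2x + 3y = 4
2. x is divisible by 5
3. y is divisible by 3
Yes

Take x = -25, y = 18. Substituting into each constraint:
  (1) 2(-25) + 3(18) = 4 ✓
  (2) -25 = 5 × -5, remainder 0 ✓
  (3) 18 = 3 × 6, remainder 0 ✓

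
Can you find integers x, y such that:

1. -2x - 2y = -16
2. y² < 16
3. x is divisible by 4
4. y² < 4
Yes

Take x = 8, y = 0. Substituting into each constraint:
  (1) -2(8) - 2(0) = -16 ✓
  (2) y² = (0)² = 0, and 0 < 16 ✓
  (3) 8 = 4 × 2, remainder 0 ✓
  (4) y² = (0)² = 0, and 0 < 4 ✓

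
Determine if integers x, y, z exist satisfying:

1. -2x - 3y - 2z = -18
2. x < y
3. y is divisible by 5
Yes

Take x = -1, y = 0, z = 10. Substituting into each constraint:
  (1) -2(-1) - 3(0) - 2(10) = -18 ✓
  (2) -1 < 0 ✓
  (3) 0 = 5 × 0, remainder 0 ✓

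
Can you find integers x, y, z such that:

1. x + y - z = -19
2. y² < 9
Yes

Take x = -19, y = 0, z = 0. Substituting into each constraint:
  (1) (-19) + 0 + 0 = -19 ✓
  (2) y² = (0)² = 0, and 0 < 9 ✓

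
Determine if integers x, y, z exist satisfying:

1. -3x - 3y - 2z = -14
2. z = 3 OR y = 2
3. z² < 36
Yes

Take x = 2, y = 2, z = 1. Substituting into each constraint:
  (1) -3(2) - 3(2) - 2(1) = -14 ✓
  (2) y = 2, target 2 ✓ (second branch holds)
  (3) z² = (1)² = 1, and 1 < 36 ✓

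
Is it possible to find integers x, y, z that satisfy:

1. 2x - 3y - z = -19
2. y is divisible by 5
Yes

Take x = -9, y = 0, z = 1. Substituting into each constraint:
  (1) 2(-9) - 3(0) + (-1) = -19 ✓
  (2) 0 = 5 × 0, remainder 0 ✓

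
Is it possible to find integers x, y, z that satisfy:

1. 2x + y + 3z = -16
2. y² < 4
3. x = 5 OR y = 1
Yes

Take x = 5, y = 1, z = -9. Substituting into each constraint:
  (1) 2(5) + 1 + 3(-9) = -16 ✓
  (2) y² = (1)² = 1, and 1 < 4 ✓
  (3) x = 5, target 5 ✓ (first branch holds)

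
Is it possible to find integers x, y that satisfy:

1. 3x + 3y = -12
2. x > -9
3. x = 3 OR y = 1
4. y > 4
No

A contradictory subset is {3x + 3y = -12, x > -9, y > 4}. No integer assignment can satisfy these jointly:

  - 3x + 3y = -12: is a linear equation tying the variables together
  - x > -9: bounds one variable relative to a constant
  - y > 4: bounds one variable relative to a constant

Range argument: with x ∈ [-8, ∞], y ∈ [5, ∞], the left side of the equation is at least -9, but the right side is -12 < -9. No integer solution exists.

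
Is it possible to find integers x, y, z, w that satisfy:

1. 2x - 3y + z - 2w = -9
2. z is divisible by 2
Yes

Take x = 0, y = 3, z = 0, w = 0. Substituting into each constraint:
  (1) 2(0) - 3(3) + 0 - 2(0) = -9 ✓
  (2) 0 = 2 × 0, remainder 0 ✓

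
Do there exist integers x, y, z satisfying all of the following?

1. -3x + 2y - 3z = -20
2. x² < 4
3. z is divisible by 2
Yes

Take x = 0, y = -10, z = 0. Substituting into each constraint:
  (1) -3(0) + 2(-10) - 3(0) = -20 ✓
  (2) x² = (0)² = 0, and 0 < 4 ✓
  (3) 0 = 2 × 0, remainder 0 ✓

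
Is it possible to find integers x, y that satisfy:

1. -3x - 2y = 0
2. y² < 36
Yes

Take x = 0, y = 0. Substituting into each constraint:
  (1) -3(0) - 2(0) = 0 ✓
  (2) y² = (0)² = 0, and 0 < 36 ✓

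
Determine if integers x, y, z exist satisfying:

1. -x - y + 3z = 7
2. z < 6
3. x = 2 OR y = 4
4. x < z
Yes

Take x = 4, y = 4, z = 5. Substituting into each constraint:
  (1) (-4) + (-4) + 3(5) = 7 ✓
  (2) 5 < 6 ✓
  (3) y = 4, target 4 ✓ (second branch holds)
  (4) 4 < 5 ✓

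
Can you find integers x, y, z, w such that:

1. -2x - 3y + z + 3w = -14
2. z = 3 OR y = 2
Yes

Take x = 7, y = 1, z = 3, w = 0. Substituting into each constraint:
  (1) -2(7) - 3(1) + 3 + 3(0) = -14 ✓
  (2) z = 3, target 3 ✓ (first branch holds)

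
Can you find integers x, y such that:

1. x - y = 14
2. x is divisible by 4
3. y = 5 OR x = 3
No

The full constraint system is jointly infeasible over the integers. Each constraint and what it forces:

  - x - y = 14: is a linear equation tying the variables together
  - x is divisible by 4: restricts x to multiples of 4
  - y = 5 OR x = 3: forces a choice: either y = 5 or x = 3

Split on the disjunction (y = 5 OR x = 3):
  • If y = 5: with y = 5, writing x = 4x', every remaining term of the linear equation is divisible by 4, so the left side is ≡ 0 (mod 4); but the right side 19 ≡ 3 (mod 4). No integers can satisfy it.
  • If x = 3: this contradicts the divisibility constraint — 3 is not a multiple of 4.
Both branches are infeasible, so the system has no integer solution.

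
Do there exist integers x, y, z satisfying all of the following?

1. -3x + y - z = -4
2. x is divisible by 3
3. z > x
Yes

Take x = 0, y = -3, z = 1. Substituting into each constraint:
  (1) -3(0) + (-3) + (-1) = -4 ✓
  (2) 0 = 3 × 0, remainder 0 ✓
  (3) 1 > 0 ✓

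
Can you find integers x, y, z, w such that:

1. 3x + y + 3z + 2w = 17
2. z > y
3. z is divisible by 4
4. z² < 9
Yes

Take x = 6, y = -1, z = 0, w = 0. Substituting into each constraint:
  (1) 3(6) + (-1) + 3(0) + 2(0) = 17 ✓
  (2) 0 > -1 ✓
  (3) 0 = 4 × 0, remainder 0 ✓
  (4) z² = (0)² = 0, and 0 < 9 ✓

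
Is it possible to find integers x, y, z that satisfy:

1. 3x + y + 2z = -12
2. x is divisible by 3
Yes

Take x = 0, y = -12, z = 0. Substituting into each constraint:
  (1) 3(0) + (-12) + 2(0) = -12 ✓
  (2) 0 = 3 × 0, remainder 0 ✓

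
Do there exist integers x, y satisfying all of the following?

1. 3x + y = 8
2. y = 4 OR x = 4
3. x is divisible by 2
Yes

Take x = 4, y = -4. Substituting into each constraint:
  (1) 3(4) + (-4) = 8 ✓
  (2) x = 4, target 4 ✓ (second branch holds)
  (3) 4 = 2 × 2, remainder 0 ✓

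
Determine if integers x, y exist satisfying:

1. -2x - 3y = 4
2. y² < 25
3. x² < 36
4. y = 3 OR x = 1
Yes

Take x = 1, y = -2. Substituting into each constraint:
  (1) -2(1) - 3(-2) = 4 ✓
  (2) y² = (-2)² = 4, and 4 < 25 ✓
  (3) x² = (1)² = 1, and 1 < 36 ✓
  (4) x = 1, target 1 ✓ (second branch holds)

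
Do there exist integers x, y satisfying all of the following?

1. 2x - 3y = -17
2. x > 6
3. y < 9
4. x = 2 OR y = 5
No

A contradictory subset is {2x - 3y = -17, x > 6, y < 9}. No integer assignment can satisfy these jointly:

  - 2x - 3y = -17: is a linear equation tying the variables together
  - x > 6: bounds one variable relative to a constant
  - y < 9: bounds one variable relative to a constant

Range argument: with x ∈ [7, ∞], y ∈ [−∞, 8], the left side of the equation is at least -10, but the right side is -17 < -10. No integer solution exists.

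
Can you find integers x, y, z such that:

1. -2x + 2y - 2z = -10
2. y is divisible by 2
Yes

Take x = 5, y = 0, z = 0. Substituting into each constraint:
  (1) -2(5) + 2(0) - 2(0) = -10 ✓
  (2) 0 = 2 × 0, remainder 0 ✓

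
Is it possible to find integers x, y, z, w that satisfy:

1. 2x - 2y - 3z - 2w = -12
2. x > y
Yes

Take x = 0, y = -1, z = 0, w = 7. Substituting into each constraint:
  (1) 2(0) - 2(-1) - 3(0) - 2(7) = -12 ✓
  (2) 0 > -1 ✓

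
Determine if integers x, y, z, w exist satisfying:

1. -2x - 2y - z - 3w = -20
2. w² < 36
Yes

Take x = 10, y = 0, z = 0, w = 0. Substituting into each constraint:
  (1) -2(10) - 2(0) + 0 - 3(0) = -20 ✓
  (2) w² = (0)² = 0, and 0 < 36 ✓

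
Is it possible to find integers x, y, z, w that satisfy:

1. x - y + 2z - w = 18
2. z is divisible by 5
Yes

Take x = 0, y = -18, z = 0, w = 0. Substituting into each constraint:
  (1) 0 + 18 + 2(0) + 0 = 18 ✓
  (2) 0 = 5 × 0, remainder 0 ✓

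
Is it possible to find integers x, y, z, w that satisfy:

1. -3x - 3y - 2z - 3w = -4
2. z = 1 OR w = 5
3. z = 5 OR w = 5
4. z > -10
Yes

Take x = 0, y = -3, z = -1, w = 5. Substituting into each constraint:
  (1) -3(0) - 3(-3) - 2(-1) - 3(5) = -4 ✓
  (2) w = 5, target 5 ✓ (second branch holds)
  (3) w = 5, target 5 ✓ (second branch holds)
  (4) -1 > -10 ✓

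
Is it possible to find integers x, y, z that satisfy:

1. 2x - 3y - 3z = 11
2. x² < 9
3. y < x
Yes

Take x = 1, y = 0, z = -3. Substituting into each constraint:
  (1) 2(1) - 3(0) - 3(-3) = 11 ✓
  (2) x² = (1)² = 1, and 1 < 9 ✓
  (3) 0 < 1 ✓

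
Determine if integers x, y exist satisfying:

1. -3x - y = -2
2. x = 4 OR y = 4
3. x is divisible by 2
Yes

Take x = 4, y = -10. Substituting into each constraint:
  (1) -3(4) + 10 = -2 ✓
  (2) x = 4, target 4 ✓ (first branch holds)
  (3) 4 = 2 × 2, remainder 0 ✓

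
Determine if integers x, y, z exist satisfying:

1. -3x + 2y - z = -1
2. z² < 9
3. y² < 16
Yes

Take x = 0, y = 0, z = 1. Substituting into each constraint:
  (1) -3(0) + 2(0) + (-1) = -1 ✓
  (2) z² = (1)² = 1, and 1 < 9 ✓
  (3) y² = (0)² = 0, and 0 < 16 ✓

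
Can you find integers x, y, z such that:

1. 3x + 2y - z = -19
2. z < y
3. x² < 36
Yes

Take x = 0, y = -20, z = -21. Substituting into each constraint:
  (1) 3(0) + 2(-20) + 21 = -19 ✓
  (2) -21 < -20 ✓
  (3) x² = (0)² = 0, and 0 < 36 ✓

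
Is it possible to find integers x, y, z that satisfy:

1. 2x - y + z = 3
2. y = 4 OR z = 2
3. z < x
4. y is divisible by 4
Yes

Take x = 3, y = 4, z = 1. Substituting into each constraint:
  (1) 2(3) + (-4) + 1 = 3 ✓
  (2) y = 4, target 4 ✓ (first branch holds)
  (3) 1 < 3 ✓
  (4) 4 = 4 × 1, remainder 0 ✓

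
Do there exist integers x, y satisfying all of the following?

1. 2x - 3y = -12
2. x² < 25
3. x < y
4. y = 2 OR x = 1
Yes

Take x = -3, y = 2. Substituting into each constraint:
  (1) 2(-3) - 3(2) = -12 ✓
  (2) x² = (-3)² = 9, and 9 < 25 ✓
  (3) -3 < 2 ✓
  (4) y = 2, target 2 ✓ (first branch holds)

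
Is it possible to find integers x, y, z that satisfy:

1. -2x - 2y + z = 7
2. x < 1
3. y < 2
Yes

Take x = -3, y = 0, z = 1. Substituting into each constraint:
  (1) -2(-3) - 2(0) + 1 = 7 ✓
  (2) -3 < 1 ✓
  (3) 0 < 2 ✓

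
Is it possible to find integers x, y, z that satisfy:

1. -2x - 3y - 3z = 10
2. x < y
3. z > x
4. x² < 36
Yes

Take x = -2, y = -1, z = -1. Substituting into each constraint:
  (1) -2(-2) - 3(-1) - 3(-1) = 10 ✓
  (2) -2 < -1 ✓
  (3) -1 > -2 ✓
  (4) x² = (-2)² = 4, and 4 < 36 ✓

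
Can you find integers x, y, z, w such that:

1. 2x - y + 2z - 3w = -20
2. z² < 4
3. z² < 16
Yes

Take x = 0, y = 20, z = 0, w = 0. Substituting into each constraint:
  (1) 2(0) + (-20) + 2(0) - 3(0) = -20 ✓
  (2) z² = (0)² = 0, and 0 < 4 ✓
  (3) z² = (0)² = 0, and 0 < 16 ✓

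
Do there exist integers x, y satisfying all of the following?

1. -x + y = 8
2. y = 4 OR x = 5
Yes

Take x = 5, y = 13. Substituting into each constraint:
  (1) (-5) + 13 = 8 ✓
  (2) x = 5, target 5 ✓ (second branch holds)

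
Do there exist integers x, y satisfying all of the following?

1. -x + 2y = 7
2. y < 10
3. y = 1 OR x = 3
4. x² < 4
No

A contradictory subset is {-x + 2y = 7, y = 1 OR x = 3, x² < 4}. No integer assignment can satisfy these jointly:

  - -x + 2y = 7: is a linear equation tying the variables together
  - y = 1 OR x = 3: forces a choice: either y = 1 or x = 3
  - x² < 4: restricts x to |x| ≤ 1

Split on the disjunction (y = 1 OR x = 3):
  • If y = 1: the equation forces x = -5, but x² < 4 requires |x| ≤ 1.
  • If x = 3: this contradicts x² < 4, which requires |x| ≤ 1.
Both branches are infeasible, so the system has no integer solution.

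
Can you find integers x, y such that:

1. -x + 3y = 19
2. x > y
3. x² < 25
No

The full constraint system is jointly infeasible over the integers. Each constraint and what it forces:

  - -x + 3y = 19: is a linear equation tying the variables together
  - x > y: bounds one variable relative to another variable
  - x² < 25: restricts x to |x| ≤ 4

Propagating the comparison: y < x and x ≤ 4 give y ≤ 3. Range argument: with x ∈ [-4, 4], y ∈ [−∞, 3], the left side of the equation is at most 13, but the right side is 19 > 13. No integer solution exists.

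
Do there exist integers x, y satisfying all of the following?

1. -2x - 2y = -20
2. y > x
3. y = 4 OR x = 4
Yes

Take x = 4, y = 6. Substituting into each constraint:
  (1) -2(4) - 2(6) = -20 ✓
  (2) 6 > 4 ✓
  (3) x = 4, target 4 ✓ (second branch holds)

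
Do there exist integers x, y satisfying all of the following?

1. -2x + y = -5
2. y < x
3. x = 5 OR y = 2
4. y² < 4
No

The full constraint system is jointly infeasible over the integers. Each constraint and what it forces:

  - -2x + y = -5: is a linear equation tying the variables together
  - y < x: bounds one variable relative to another variable
  - x = 5 OR y = 2: forces a choice: either x = 5 or y = 2
  - y² < 4: restricts y to |y| ≤ 1

Split on the disjunction (x = 5 OR y = 2):
  • If x = 5: the equation forces y = 5, but y² < 4 requires |y| ≤ 1.
  • If y = 2: this contradicts y² < 4, which requires |y| ≤ 1.
Both branches are infeasible, so the system has no integer solution.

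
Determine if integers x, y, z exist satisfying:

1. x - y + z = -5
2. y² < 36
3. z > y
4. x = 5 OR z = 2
Yes

Take x = -6, y = 1, z = 2. Substituting into each constraint:
  (1) (-6) + (-1) + 2 = -5 ✓
  (2) y² = (1)² = 1, and 1 < 36 ✓
  (3) 2 > 1 ✓
  (4) z = 2, target 2 ✓ (second branch holds)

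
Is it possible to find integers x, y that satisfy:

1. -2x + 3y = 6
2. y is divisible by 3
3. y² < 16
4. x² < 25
Yes

Take x = -3, y = 0. Substituting into each constraint:
  (1) -2(-3) + 3(0) = 6 ✓
  (2) 0 = 3 × 0, remainder 0 ✓
  (3) y² = (0)² = 0, and 0 < 16 ✓
  (4) x² = (-3)² = 9, and 9 < 25 ✓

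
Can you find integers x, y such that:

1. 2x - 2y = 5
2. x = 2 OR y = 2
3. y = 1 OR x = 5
No

Even the single constraint (2x - 2y = 5) is infeasible over the integers.

  - 2x - 2y = 5: every term on the left is divisible by 2, so the LHS ≡ 0 (mod 2), but the RHS 5 is not — no integer solution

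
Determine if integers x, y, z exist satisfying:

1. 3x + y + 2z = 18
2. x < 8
Yes

Take x = 0, y = 18, z = 0. Substituting into each constraint:
  (1) 3(0) + 18 + 2(0) = 18 ✓
  (2) 0 < 8 ✓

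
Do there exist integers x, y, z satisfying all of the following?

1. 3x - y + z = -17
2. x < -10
Yes

Take x = -11, y = -16, z = 0. Substituting into each constraint:
  (1) 3(-11) + 16 + 0 = -17 ✓
  (2) -11 < -10 ✓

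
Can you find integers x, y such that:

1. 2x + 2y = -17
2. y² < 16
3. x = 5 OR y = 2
No

Even the single constraint (2x + 2y = -17) is infeasible over the integers.

  - 2x + 2y = -17: every term on the left is divisible by 2, so the LHS ≡ 0 (mod 2), but the RHS -17 is not — no integer solution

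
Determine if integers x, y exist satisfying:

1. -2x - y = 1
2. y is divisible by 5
Yes

Take x = 2, y = -5. Substituting into each constraint:
  (1) -2(2) + 5 = 1 ✓
  (2) -5 = 5 × -1, remainder 0 ✓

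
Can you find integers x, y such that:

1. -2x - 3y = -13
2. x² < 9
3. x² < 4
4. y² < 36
Yes

Take x = -1, y = 5. Substituting into each constraint:
  (1) -2(-1) - 3(5) = -13 ✓
  (2) x² = (-1)² = 1, and 1 < 9 ✓
  (3) x² = (-1)² = 1, and 1 < 4 ✓
  (4) y² = (5)² = 25, and 25 < 36 ✓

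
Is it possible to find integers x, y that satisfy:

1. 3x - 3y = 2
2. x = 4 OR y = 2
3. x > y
No

Even the single constraint (3x - 3y = 2) is infeasible over the integers.

  - 3x - 3y = 2: every term on the left is divisible by 3, so the LHS ≡ 0 (mod 3), but the RHS 2 is not — no integer solution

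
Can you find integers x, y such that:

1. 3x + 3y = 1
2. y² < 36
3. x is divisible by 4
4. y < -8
No

Even the single constraint (3x + 3y = 1) is infeasible over the integers.

  - 3x + 3y = 1: every term on the left is divisible by 3, so the LHS ≡ 0 (mod 3), but the RHS 1 is not — no integer solution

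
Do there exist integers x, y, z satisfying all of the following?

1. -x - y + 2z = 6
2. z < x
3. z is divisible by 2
Yes

Take x = 1, y = -7, z = 0. Substituting into each constraint:
  (1) (-1) + 7 + 2(0) = 6 ✓
  (2) 0 < 1 ✓
  (3) 0 = 2 × 0, remainder 0 ✓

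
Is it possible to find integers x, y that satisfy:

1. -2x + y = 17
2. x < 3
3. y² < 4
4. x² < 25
No

A contradictory subset is {-2x + y = 17, y² < 4, x² < 25}. No integer assignment can satisfy these jointly:

  - -2x + y = 17: is a linear equation tying the variables together
  - y² < 4: restricts y to |y| ≤ 1
  - x² < 25: restricts x to |x| ≤ 4

Range argument: with x ∈ [-4, 4], y ∈ [-1, 1], the left side of the equation is at most 9, but the right side is 17 > 9. No integer solution exists.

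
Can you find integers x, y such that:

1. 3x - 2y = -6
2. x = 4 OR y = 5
Yes

Take x = 4, y = 9. Substituting into each constraint:
  (1) 3(4) - 2(9) = -6 ✓
  (2) x = 4, target 4 ✓ (first branch holds)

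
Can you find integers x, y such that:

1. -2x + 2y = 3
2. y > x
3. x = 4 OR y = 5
No

Even the single constraint (-2x + 2y = 3) is infeasible over the integers.

  - -2x + 2y = 3: every term on the left is divisible by 2, so the LHS ≡ 0 (mod 2), but the RHS 3 is not — no integer solution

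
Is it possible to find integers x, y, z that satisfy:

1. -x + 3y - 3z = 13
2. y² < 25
Yes

Take x = -13, y = 0, z = 0. Substituting into each constraint:
  (1) 13 + 3(0) - 3(0) = 13 ✓
  (2) y² = (0)² = 0, and 0 < 25 ✓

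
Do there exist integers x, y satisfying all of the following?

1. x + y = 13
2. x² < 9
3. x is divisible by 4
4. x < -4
No

A contradictory subset is {x² < 9, x < -4}. No integer assignment can satisfy these jointly:

  - x² < 9: restricts x to |x| ≤ 2
  - x < -4: bounds one variable relative to a constant

Direct contradiction: the bounds on x require x ≥ -2 and x ≤ -5 simultaneously, which is empty.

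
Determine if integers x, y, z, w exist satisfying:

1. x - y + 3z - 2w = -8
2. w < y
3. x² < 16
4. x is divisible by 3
Yes

Take x = 0, y = 0, z = -4, w = -2. Substituting into each constraint:
  (1) 0 + 0 + 3(-4) - 2(-2) = -8 ✓
  (2) -2 < 0 ✓
  (3) x² = (0)² = 0, and 0 < 16 ✓
  (4) 0 = 3 × 0, remainder 0 ✓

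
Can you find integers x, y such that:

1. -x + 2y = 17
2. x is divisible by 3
Yes

Take x = -3, y = 7. Substituting into each constraint:
  (1) 3 + 2(7) = 17 ✓
  (2) -3 = 3 × -1, remainder 0 ✓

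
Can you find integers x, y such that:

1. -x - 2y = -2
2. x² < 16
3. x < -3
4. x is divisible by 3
No

A contradictory subset is {x² < 16, x < -3}. No integer assignment can satisfy these jointly:

  - x² < 16: restricts x to |x| ≤ 3
  - x < -3: bounds one variable relative to a constant

Direct contradiction: the bounds on x require x ≥ -3 and x ≤ -4 simultaneously, which is empty.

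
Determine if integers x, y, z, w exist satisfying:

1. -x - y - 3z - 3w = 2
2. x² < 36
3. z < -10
Yes

Take x = 0, y = 1, z = -11, w = 10. Substituting into each constraint:
  (1) 0 + (-1) - 3(-11) - 3(10) = 2 ✓
  (2) x² = (0)² = 0, and 0 < 36 ✓
  (3) -11 < -10 ✓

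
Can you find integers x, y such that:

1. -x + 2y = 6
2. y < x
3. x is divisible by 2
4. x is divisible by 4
Yes

Take x = 8, y = 7. Substituting into each constraint:
  (1) (-8) + 2(7) = 6 ✓
  (2) 7 < 8 ✓
  (3) 8 = 2 × 4, remainder 0 ✓
  (4) 8 = 4 × 2, remainder 0 ✓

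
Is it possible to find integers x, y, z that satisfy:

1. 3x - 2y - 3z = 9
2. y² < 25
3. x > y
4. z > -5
Yes

Take x = 1, y = 0, z = -2. Substituting into each constraint:
  (1) 3(1) - 2(0) - 3(-2) = 9 ✓
  (2) y² = (0)² = 0, and 0 < 25 ✓
  (3) 1 > 0 ✓
  (4) -2 > -5 ✓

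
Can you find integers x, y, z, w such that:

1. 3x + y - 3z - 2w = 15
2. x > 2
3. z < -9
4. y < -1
Yes

Take x = 3, y = -2, z = -10, w = 11. Substituting into each constraint:
  (1) 3(3) + (-2) - 3(-10) - 2(11) = 15 ✓
  (2) 3 > 2 ✓
  (3) -10 < -9 ✓
  (4) -2 < -1 ✓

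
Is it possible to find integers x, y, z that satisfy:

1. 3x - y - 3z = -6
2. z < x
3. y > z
Yes

Take x = 1, y = 9, z = 0. Substituting into each constraint:
  (1) 3(1) + (-9) - 3(0) = -6 ✓
  (2) 0 < 1 ✓
  (3) 9 > 0 ✓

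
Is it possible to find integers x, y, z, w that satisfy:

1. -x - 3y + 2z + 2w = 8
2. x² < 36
Yes

Take x = 0, y = 0, z = 0, w = 4. Substituting into each constraint:
  (1) 0 - 3(0) + 2(0) + 2(4) = 8 ✓
  (2) x² = (0)² = 0, and 0 < 36 ✓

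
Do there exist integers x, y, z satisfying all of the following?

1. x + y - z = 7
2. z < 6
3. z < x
Yes

Take x = 1, y = 6, z = 0. Substituting into each constraint:
  (1) 1 + 6 + 0 = 7 ✓
  (2) 0 < 6 ✓
  (3) 0 < 1 ✓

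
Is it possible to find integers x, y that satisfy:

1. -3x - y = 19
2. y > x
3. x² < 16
No

The full constraint system is jointly infeasible over the integers. Each constraint and what it forces:

  - -3x - y = 19: is a linear equation tying the variables together
  - y > x: bounds one variable relative to another variable
  - x² < 16: restricts x to |x| ≤ 3

Propagating the comparison: y > x and x ≥ -3 give y ≥ -2. Range argument: with x ∈ [-3, 3], y ∈ [-2, ∞], the left side of the equation is at most 11, but the right side is 19 > 11. No integer solution exists.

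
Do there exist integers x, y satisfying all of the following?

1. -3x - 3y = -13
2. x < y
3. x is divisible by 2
No

Even the single constraint (-3x - 3y = -13) is infeasible over the integers.

  - -3x - 3y = -13: every term on the left is divisible by 3, so the LHS ≡ 0 (mod 3), but the RHS -13 is not — no integer solution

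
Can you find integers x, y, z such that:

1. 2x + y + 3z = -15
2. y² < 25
Yes

Take x = -9, y = 0, z = 1. Substituting into each constraint:
  (1) 2(-9) + 0 + 3(1) = -15 ✓
  (2) y² = (0)² = 0, and 0 < 25 ✓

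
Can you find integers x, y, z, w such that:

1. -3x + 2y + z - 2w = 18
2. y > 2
Yes

Take x = -4, y = 3, z = 0, w = 0. Substituting into each constraint:
  (1) -3(-4) + 2(3) + 0 - 2(0) = 18 ✓
  (2) 3 > 2 ✓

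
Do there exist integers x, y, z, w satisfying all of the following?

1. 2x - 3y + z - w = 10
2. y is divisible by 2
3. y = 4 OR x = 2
Yes

Take x = 0, y = 4, z = 22, w = 0. Substituting into each constraint:
  (1) 2(0) - 3(4) + 22 + 0 = 10 ✓
  (2) 4 = 2 × 2, remainder 0 ✓
  (3) y = 4, target 4 ✓ (first branch holds)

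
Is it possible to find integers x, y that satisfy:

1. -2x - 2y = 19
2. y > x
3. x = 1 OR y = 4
No

Even the single constraint (-2x - 2y = 19) is infeasible over the integers.

  - -2x - 2y = 19: every term on the left is divisible by 2, so the LHS ≡ 0 (mod 2), but the RHS 19 is not — no integer solution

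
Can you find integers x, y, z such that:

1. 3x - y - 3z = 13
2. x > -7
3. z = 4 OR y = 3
Yes

Take x = 10, y = 5, z = 4. Substituting into each constraint:
  (1) 3(10) + (-5) - 3(4) = 13 ✓
  (2) 10 > -7 ✓
  (3) z = 4, target 4 ✓ (first branch holds)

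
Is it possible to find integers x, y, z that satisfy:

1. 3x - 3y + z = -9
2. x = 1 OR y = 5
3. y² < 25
Yes

Take x = 1, y = 4, z = 0. Substituting into each constraint:
  (1) 3(1) - 3(4) + 0 = -9 ✓
  (2) x = 1, target 1 ✓ (first branch holds)
  (3) y² = (4)² = 16, and 16 < 25 ✓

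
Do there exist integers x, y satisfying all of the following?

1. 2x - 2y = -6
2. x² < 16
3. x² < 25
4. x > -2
Yes

Take x = 0, y = 3. Substituting into each constraint:
  (1) 2(0) - 2(3) = -6 ✓
  (2) x² = (0)² = 0, and 0 < 16 ✓
  (3) x² = (0)² = 0, and 0 < 25 ✓
  (4) 0 > -2 ✓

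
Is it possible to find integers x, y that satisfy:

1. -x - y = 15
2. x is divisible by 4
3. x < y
Yes

Take x = -8, y = -7. Substituting into each constraint:
  (1) 8 + 7 = 15 ✓
  (2) -8 = 4 × -2, remainder 0 ✓
  (3) -8 < -7 ✓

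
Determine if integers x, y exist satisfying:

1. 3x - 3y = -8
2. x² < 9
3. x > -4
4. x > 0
No

Even the single constraint (3x - 3y = -8) is infeasible over the integers.

  - 3x - 3y = -8: every term on the left is divisible by 3, so the LHS ≡ 0 (mod 3), but the RHS -8 is not — no integer solution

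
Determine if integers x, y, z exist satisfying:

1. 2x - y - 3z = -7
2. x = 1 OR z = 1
Yes

Take x = 1, y = 9, z = 0. Substituting into each constraint:
  (1) 2(1) + (-9) - 3(0) = -7 ✓
  (2) x = 1, target 1 ✓ (first branch holds)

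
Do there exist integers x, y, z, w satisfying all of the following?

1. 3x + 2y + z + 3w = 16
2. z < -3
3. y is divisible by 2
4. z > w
Yes

Take x = 13, y = 0, z = -5, w = -6. Substituting into each constraint:
  (1) 3(13) + 2(0) + (-5) + 3(-6) = 16 ✓
  (2) -5 < -3 ✓
  (3) 0 = 2 × 0, remainder 0 ✓
  (4) -5 > -6 ✓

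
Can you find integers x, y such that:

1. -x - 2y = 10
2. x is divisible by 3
Yes

Take x = 0, y = -5. Substituting into each constraint:
  (1) 0 - 2(-5) = 10 ✓
  (2) 0 = 3 × 0, remainder 0 ✓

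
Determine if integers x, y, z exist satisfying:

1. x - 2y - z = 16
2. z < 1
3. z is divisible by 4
Yes

Take x = 16, y = 0, z = 0. Substituting into each constraint:
  (1) 16 - 2(0) + 0 = 16 ✓
  (2) 0 < 1 ✓
  (3) 0 = 4 × 0, remainder 0 ✓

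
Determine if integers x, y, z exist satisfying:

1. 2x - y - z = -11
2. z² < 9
Yes

Take x = -5, y = 1, z = 0. Substituting into each constraint:
  (1) 2(-5) + (-1) + 0 = -11 ✓
  (2) z² = (0)² = 0, and 0 < 9 ✓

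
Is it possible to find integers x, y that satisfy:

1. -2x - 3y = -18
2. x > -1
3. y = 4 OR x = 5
Yes

Take x = 3, y = 4. Substituting into each constraint:
  (1) -2(3) - 3(4) = -18 ✓
  (2) 3 > -1 ✓
  (3) y = 4, target 4 ✓ (first branch holds)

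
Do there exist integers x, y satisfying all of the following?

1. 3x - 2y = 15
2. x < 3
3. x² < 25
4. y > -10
Yes

Take x = 1, y = -6. Substituting into each constraint:
  (1) 3(1) - 2(-6) = 15 ✓
  (2) 1 < 3 ✓
  (3) x² = (1)² = 1, and 1 < 25 ✓
  (4) -6 > -10 ✓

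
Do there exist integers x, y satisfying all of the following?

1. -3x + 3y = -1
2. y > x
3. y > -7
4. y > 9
No

Even the single constraint (-3x + 3y = -1) is infeasible over the integers.

  - -3x + 3y = -1: every term on the left is divisible by 3, so the LHS ≡ 0 (mod 3), but the RHS -1 is not — no integer solution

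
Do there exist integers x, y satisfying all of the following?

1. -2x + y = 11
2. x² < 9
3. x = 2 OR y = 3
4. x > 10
No

A contradictory subset is {-2x + y = 11, x = 2 OR y = 3, x > 10}. No integer assignment can satisfy these jointly:

  - -2x + y = 11: is a linear equation tying the variables together
  - x = 2 OR y = 3: forces a choice: either x = 2 or y = 3
  - x > 10: bounds one variable relative to a constant

Split on the disjunction (x = 2 OR y = 3):
  • If x = 2: this contradicts the bound x ≥ 11.
  • If y = 3: the equation forces x = -4, which contradicts the bound x ≥ 11.
Both branches are infeasible, so the system has no integer solution.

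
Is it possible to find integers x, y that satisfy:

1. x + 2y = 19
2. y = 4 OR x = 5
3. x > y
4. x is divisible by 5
No

The full constraint system is jointly infeasible over the integers. Each constraint and what it forces:

  - x + 2y = 19: is a linear equation tying the variables together
  - y = 4 OR x = 5: forces a choice: either y = 4 or x = 5
  - x > y: bounds one variable relative to another variable
  - x is divisible by 5: restricts x to multiples of 5

Split on the disjunction (y = 4 OR x = 5):
  • If y = 4: with y = 4, writing x = 5x', every remaining term of the linear equation is divisible by 5, so the left side is ≡ 0 (mod 5); but the right side 11 ≡ 1 (mod 5). No integers can satisfy it.
  • If x = 5: the equation forces y = 7, giving (x, y) = (5, 7), which violates x > y.
Both branches are infeasible, so the system has no integer solution.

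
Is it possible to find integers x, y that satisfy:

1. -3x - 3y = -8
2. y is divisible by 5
No

Even the single constraint (-3x - 3y = -8) is infeasible over the integers.

  - -3x - 3y = -8: every term on the left is divisible by 3, so the LHS ≡ 0 (mod 3), but the RHS -8 is not — no integer solution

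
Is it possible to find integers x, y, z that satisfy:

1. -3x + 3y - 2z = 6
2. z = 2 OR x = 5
Yes

Take x = 5, y = 1, z = -9. Substituting into each constraint:
  (1) -3(5) + 3(1) - 2(-9) = 6 ✓
  (2) x = 5, target 5 ✓ (second branch holds)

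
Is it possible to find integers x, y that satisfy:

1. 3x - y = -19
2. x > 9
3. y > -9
Yes

Take x = 10, y = 49. Substituting into each constraint:
  (1) 3(10) + (-49) = -19 ✓
  (2) 10 > 9 ✓
  (3) 49 > -9 ✓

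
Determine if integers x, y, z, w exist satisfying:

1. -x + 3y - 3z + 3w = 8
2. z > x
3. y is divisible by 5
Yes

Take x = 1, y = 0, z = 2, w = 5. Substituting into each constraint:
  (1) (-1) + 3(0) - 3(2) + 3(5) = 8 ✓
  (2) 2 > 1 ✓
  (3) 0 = 5 × 0, remainder 0 ✓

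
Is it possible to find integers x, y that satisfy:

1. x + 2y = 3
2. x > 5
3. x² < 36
No

A contradictory subset is {x > 5, x² < 36}. No integer assignment can satisfy these jointly:

  - x > 5: bounds one variable relative to a constant
  - x² < 36: restricts x to |x| ≤ 5

Direct contradiction: the bounds on x require x ≥ 6 and x ≤ 5 simultaneously, which is empty.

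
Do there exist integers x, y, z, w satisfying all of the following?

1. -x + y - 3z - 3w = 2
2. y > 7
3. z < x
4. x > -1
Yes

Take x = 0, y = 8, z = -1, w = 3. Substituting into each constraint:
  (1) 0 + 8 - 3(-1) - 3(3) = 2 ✓
  (2) 8 > 7 ✓
  (3) -1 < 0 ✓
  (4) 0 > -1 ✓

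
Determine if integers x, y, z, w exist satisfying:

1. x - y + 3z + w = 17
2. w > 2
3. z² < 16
Yes

Take x = 14, y = 0, z = 0, w = 3. Substituting into each constraint:
  (1) 14 + 0 + 3(0) + 3 = 17 ✓
  (2) 3 > 2 ✓
  (3) z² = (0)² = 0, and 0 < 16 ✓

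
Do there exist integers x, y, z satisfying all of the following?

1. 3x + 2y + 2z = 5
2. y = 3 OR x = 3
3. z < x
Yes

Take x = 3, y = -4, z = 2. Substituting into each constraint:
  (1) 3(3) + 2(-4) + 2(2) = 5 ✓
  (2) x = 3, target 3 ✓ (second branch holds)
  (3) 2 < 3 ✓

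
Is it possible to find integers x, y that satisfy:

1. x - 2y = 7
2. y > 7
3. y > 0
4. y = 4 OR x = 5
No

A contradictory subset is {x - 2y = 7, y > 7, y = 4 OR x = 5}. No integer assignment can satisfy these jointly:

  - x - 2y = 7: is a linear equation tying the variables together
  - y > 7: bounds one variable relative to a constant
  - y = 4 OR x = 5: forces a choice: either y = 4 or x = 5

Split on the disjunction (y = 4 OR x = 5):
  • If y = 4: this contradicts the bound y ≥ 8.
  • If x = 5: the equation forces y = -1, which contradicts the bound y ≥ 8.
Both branches are infeasible, so the system has no integer solution.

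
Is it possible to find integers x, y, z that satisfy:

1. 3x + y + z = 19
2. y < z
Yes

Take x = 6, y = 0, z = 1. Substituting into each constraint:
  (1) 3(6) + 0 + 1 = 19 ✓
  (2) 0 < 1 ✓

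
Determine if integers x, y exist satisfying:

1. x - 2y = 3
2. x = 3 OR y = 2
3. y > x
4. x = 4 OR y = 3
No

A contradictory subset is {x - 2y = 3, x = 3 OR y = 2, y > x}. No integer assignment can satisfy these jointly:

  - x - 2y = 3: is a linear equation tying the variables together
  - x = 3 OR y = 2: forces a choice: either x = 3 or y = 2
  - y > x: bounds one variable relative to another variable

Split on the disjunction (x = 3 OR y = 2):
  • If x = 3: the equation forces y = 0, giving (x, y) = (3, 0), which violates y > x.
  • If y = 2: the equation forces x = 7, giving (y, x) = (2, 7), which violates y > x.
Both branches are infeasible, so the system has no integer solution.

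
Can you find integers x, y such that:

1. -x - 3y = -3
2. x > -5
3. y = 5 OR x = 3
Yes

Take x = 3, y = 0. Substituting into each constraint:
  (1) (-3) - 3(0) = -3 ✓
  (2) 3 > -5 ✓
  (3) x = 3, target 3 ✓ (second branch holds)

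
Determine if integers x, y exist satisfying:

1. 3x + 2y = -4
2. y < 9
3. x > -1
Yes

Take x = 0, y = -2. Substituting into each constraint:
  (1) 3(0) + 2(-2) = -4 ✓
  (2) -2 < 9 ✓
  (3) 0 > -1 ✓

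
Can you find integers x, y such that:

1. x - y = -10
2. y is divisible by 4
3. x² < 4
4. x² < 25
No

A contradictory subset is {x - y = -10, y is divisible by 4, x² < 4}. No integer assignment can satisfy these jointly:

  - x - y = -10: is a linear equation tying the variables together
  - y is divisible by 4: restricts y to multiples of 4
  - x² < 4: restricts x to |x| ≤ 1

The bounds confine x to {-1, 0, 1}. For each value, substitute into the equation:
  • x = -1: the equation forces y = 9, but 4 does not divide 9.
  • x = 0: the equation forces y = 10, but 4 does not divide 10.
  • x = 1: the equation forces y = 11, but 4 does not divide 11.
Every case fails, so no integer solution exists.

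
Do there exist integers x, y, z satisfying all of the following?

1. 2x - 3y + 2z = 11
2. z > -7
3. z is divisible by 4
Yes

Take x = 7, y = 1, z = 0. Substituting into each constraint:
  (1) 2(7) - 3(1) + 2(0) = 11 ✓
  (2) 0 > -7 ✓
  (3) 0 = 4 × 0, remainder 0 ✓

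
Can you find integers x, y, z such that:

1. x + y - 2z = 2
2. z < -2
Yes

Take x = 0, y = -4, z = -3. Substituting into each constraint:
  (1) 0 + (-4) - 2(-3) = 2 ✓
  (2) -3 < -2 ✓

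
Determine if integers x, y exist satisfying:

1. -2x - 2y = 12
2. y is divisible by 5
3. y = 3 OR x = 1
No

The full constraint system is jointly infeasible over the integers. Each constraint and what it forces:

  - -2x - 2y = 12: is a linear equation tying the variables together
  - y is divisible by 5: restricts y to multiples of 5
  - y = 3 OR x = 1: forces a choice: either y = 3 or x = 1

Split on the disjunction (y = 3 OR x = 1):
  • If y = 3: this contradicts the divisibility constraint — 3 is not a multiple of 5.
  • If x = 1: with x = 1, writing y = 5y', every remaining term of the linear equation is divisible by 10, so the left side is ≡ 0 (mod 10); but the right side 14 ≡ 4 (mod 10). No integers can satisfy it.
Both branches are infeasible, so the system has no integer solution.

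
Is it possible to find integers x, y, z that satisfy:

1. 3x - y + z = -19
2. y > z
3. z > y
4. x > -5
No

A contradictory subset is {y > z, z > y}. No integer assignment can satisfy these jointly:

  - y > z: bounds one variable relative to another variable
  - z > y: bounds one variable relative to another variable

Direct contradiction: y > z and z > y cannot both hold.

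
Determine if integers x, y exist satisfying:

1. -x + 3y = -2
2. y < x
Yes

Take x = 2, y = 0. Substituting into each constraint:
  (1) (-2) + 3(0) = -2 ✓
  (2) 0 < 2 ✓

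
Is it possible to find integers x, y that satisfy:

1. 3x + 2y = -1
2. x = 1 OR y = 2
Yes

Take x = 1, y = -2. Substituting into each constraint:
  (1) 3(1) + 2(-2) = -1 ✓
  (2) x = 1, target 1 ✓ (first branch holds)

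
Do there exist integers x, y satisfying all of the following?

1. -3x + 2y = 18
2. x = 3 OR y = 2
No

The full constraint system is jointly infeasible over the integers. Each constraint and what it forces:

  - -3x + 2y = 18: is a linear equation tying the variables together
  - x = 3 OR y = 2: forces a choice: either x = 3 or y = 2

Split on the disjunction (x = 3 OR y = 2):
  • If x = 3: with x = 3, every remaining term of the linear equation is divisible by 2, so the left side is ≡ 0 (mod 2); but the right side 27 ≡ 1 (mod 2). No integers can satisfy it.
  • If y = 2: with y = 2, every remaining term of the linear equation is divisible by 3, so the left side is ≡ 0 (mod 3); but the right side 14 ≡ 2 (mod 3). No integers can satisfy it.
Both branches are infeasible, so the system has no integer solution.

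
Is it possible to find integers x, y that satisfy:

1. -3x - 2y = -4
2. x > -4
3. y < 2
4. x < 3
Yes

Take x = 2, y = -1. Substituting into each constraint:
  (1) -3(2) - 2(-1) = -4 ✓
  (2) 2 > -4 ✓
  (3) -1 < 2 ✓
  (4) 2 < 3 ✓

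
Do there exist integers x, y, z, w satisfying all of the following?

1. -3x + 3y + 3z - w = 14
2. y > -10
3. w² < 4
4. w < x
Yes

Take x = 2, y = 7, z = 0, w = 1. Substituting into each constraint:
  (1) -3(2) + 3(7) + 3(0) + (-1) = 14 ✓
  (2) 7 > -10 ✓
  (3) w² = (1)² = 1, and 1 < 4 ✓
  (4) 1 < 2 ✓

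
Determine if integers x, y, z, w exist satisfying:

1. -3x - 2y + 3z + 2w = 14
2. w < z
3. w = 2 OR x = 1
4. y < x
Yes

Take x = 2, y = 1, z = 6, w = 2. Substituting into each constraint:
  (1) -3(2) - 2(1) + 3(6) + 2(2) = 14 ✓
  (2) 2 < 6 ✓
  (3) w = 2, target 2 ✓ (first branch holds)
  (4) 1 < 2 ✓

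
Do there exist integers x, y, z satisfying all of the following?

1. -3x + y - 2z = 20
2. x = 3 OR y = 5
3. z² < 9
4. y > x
Yes

Take x = 3, y = 27, z = -1. Substituting into each constraint:
  (1) -3(3) + 27 - 2(-1) = 20 ✓
  (2) x = 3, target 3 ✓ (first branch holds)
  (3) z² = (-1)² = 1, and 1 < 9 ✓
  (4) 27 > 3 ✓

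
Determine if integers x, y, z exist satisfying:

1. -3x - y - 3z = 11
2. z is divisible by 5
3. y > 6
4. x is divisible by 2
Yes

Take x = 0, y = 19, z = -10. Substituting into each constraint:
  (1) -3(0) + (-19) - 3(-10) = 11 ✓
  (2) -10 = 5 × -2, remainder 0 ✓
  (3) 19 > 6 ✓
  (4) 0 = 2 × 0, remainder 0 ✓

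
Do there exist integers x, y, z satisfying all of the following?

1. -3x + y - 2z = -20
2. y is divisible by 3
Yes

Take x = 6, y = 0, z = 1. Substituting into each constraint:
  (1) -3(6) + 0 - 2(1) = -20 ✓
  (2) 0 = 3 × 0, remainder 0 ✓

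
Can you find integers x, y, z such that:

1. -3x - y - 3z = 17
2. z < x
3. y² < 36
Yes

Take x = -2, y = -2, z = -3. Substituting into each constraint:
  (1) -3(-2) + 2 - 3(-3) = 17 ✓
  (2) -3 < -2 ✓
  (3) y² = (-2)² = 4, and 4 < 36 ✓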